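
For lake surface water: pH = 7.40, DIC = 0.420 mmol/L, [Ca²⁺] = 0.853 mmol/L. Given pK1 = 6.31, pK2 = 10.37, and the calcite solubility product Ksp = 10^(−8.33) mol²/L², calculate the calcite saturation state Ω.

Ω = 0.0758

α₂ = 1 / (1 + [H⁺]/K2 + [H⁺]²/(K1K2)) = 1 / (1 + 10^+2.97 + 10^+1.88)
   = 1 / (1 + 933.25 + 75.858) = 1/1010.1 = 0.0009900
[CO3²⁻] = α₂ × DIC = 0.0009900 × 0.420 = 0.0004158 mmol/L = 0.4158 μmol/L
Ksp = 10^(−8.33) = 4.677×10^-9
Ω = [Ca²⁺][CO3²⁻]/Ksp = (0.853×10^-3)(4.158×10^-7) / 4.677×10^-9 = 0.0758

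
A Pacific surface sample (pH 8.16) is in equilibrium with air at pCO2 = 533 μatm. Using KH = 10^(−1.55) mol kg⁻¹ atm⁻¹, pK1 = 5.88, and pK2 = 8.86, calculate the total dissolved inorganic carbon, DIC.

[CO2*] = KH · pCO2 = 10^(−1.55) × 533×10^-6 = 1.502×10^-5 mol/kg
α₀ = 1/(1 + K1/[H⁺] + K1K2/[H⁺]²) = 1/(1 + 10^+2.28 + 10^+1.58) = 0.004356
DIC = [CO2*]/α₀ = 1.502×10^-5 / 0.004356 = 3.45 mmol/kg

DIC = 3.45 mmol/kg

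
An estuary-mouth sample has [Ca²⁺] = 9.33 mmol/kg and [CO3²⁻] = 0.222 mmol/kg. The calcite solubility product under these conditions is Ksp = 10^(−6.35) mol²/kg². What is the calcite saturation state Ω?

Ksp = 10^(−6.35) = 4.467×10^-7
Ω = [Ca²⁺][CO3²⁻]/Ksp = (9.33×10^-3)(0.222×10^-3) / 4.467×10^-7 = 4.64

Ω = 4.64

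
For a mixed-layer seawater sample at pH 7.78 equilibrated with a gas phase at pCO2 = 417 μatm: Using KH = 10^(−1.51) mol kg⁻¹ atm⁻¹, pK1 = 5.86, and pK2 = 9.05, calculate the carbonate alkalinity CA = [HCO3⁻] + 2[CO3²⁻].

[CO2*] = KH · pCO2 = 10^(−1.51) × 417×10^-6 = 1.289×10^-5 mol/kg
α₀ = 1/(1 + K1/[H⁺] + K1K2/[H⁺]²) = 1/(1 + 10^+1.92 + 10^+0.65) = 0.01128
DIC = [CO2*]/α₀ = 1.289×10^-5 / 0.01128 = 1.142 mmol/kg
CA = (α₁ + 2α₂)·DIC = (0.9383 + 2×0.05039) × 1.142 = 1.19 mmol/kg

CA = 1.19 mmol/kg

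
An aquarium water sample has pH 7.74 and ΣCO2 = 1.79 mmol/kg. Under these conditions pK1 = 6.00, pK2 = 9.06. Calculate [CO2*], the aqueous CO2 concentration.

[CO2*] = 0.0306 mmol/kg

α₀ = 1 / (1 + K1/[H⁺] + K1K2/[H⁺]²) = 1 / (1 + 10^+1.74 + 10^+0.42)
   = 1 / (1 + 54.954 + 2.6303) = 1/58.584 = 0.01707
[CO2*] = α₀ × DIC = 0.01707 × 1.79 = 0.0306 mmol/kg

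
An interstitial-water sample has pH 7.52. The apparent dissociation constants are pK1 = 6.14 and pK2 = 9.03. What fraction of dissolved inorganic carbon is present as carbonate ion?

α₂ = 0.0288

α₂ = 1 / (1 + [H⁺]/K2 + [H⁺]²/(K1K2)) = 1 / (1 + 10^+1.51 + 10^+0.13)
   = 1 / (1 + 32.359 + 1.3490) = 1/34.708 = 0.02881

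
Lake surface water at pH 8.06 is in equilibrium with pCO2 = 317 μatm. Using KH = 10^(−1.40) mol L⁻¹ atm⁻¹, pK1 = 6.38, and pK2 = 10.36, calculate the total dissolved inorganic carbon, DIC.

[CO2*] = KH · pCO2 = 10^(−1.40) × 317×10^-6 = 1.262×10^-5 mol/L
α₀ = 1/(1 + K1/[H⁺] + K1K2/[H⁺]²) = 1/(1 + 10^+1.68 + 10^-0.62) = 0.02037
DIC = [CO2*]/α₀ = 1.262×10^-5 / 0.02037 = 0.620 mmol/L

DIC = 0.620 mmol/L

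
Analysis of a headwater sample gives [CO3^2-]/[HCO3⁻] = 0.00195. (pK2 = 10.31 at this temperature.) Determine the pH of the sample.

pH = 7.60

From K2 = [H⁺][CO3^2-]/[HCO3⁻]:  pH = pK2 + log₁₀([CO3^2-]/[HCO3⁻])
log₁₀(0.00195) = -2.710
pH = 10.31 + (-2.710) = 7.60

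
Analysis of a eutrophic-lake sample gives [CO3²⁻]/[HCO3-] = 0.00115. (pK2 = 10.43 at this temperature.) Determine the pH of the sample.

pH = 7.49

From K2 = [H⁺][CO3²⁻]/[HCO3-]:  pH = pK2 + log₁₀([CO3²⁻]/[HCO3-])
log₁₀(0.00115) = -2.939
pH = 10.43 + (-2.939) = 7.49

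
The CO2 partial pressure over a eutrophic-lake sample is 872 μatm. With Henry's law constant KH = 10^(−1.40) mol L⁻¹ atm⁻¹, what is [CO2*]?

KH = 10^(−1.40) = 3.981×10^-2 mol L⁻¹ atm⁻¹
[CO2*] = KH · pCO2 = 3.981×10^-2 × 872×10^-6 atm = 3.47×10^-5 mol/L

[CO2*] = 34.7 μmol/L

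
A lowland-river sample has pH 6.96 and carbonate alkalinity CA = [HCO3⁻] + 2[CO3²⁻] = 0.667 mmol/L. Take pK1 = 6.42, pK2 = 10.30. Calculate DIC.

CA = [HCO3⁻] + 2[CO3²⁻] = (α₁ + 2α₂)·DIC
At pH 6.96: [H⁺]/K1 = 10^-0.54 = 0.28840, K2/[H⁺] = 10^-3.34 = 0.00045709
α₁ = 1/(1 + 0.28840 + 0.00045709) = 1/1.2889 = 0.7759; α₂ = α₁·K2/[H⁺] = 0.0003546
α₁ + 2α₂ = 0.7766
DIC = CA / (α₁ + 2α₂) = 0.667 / 0.7766 = 0.859 mmol/L

DIC = 0.859 mmol/L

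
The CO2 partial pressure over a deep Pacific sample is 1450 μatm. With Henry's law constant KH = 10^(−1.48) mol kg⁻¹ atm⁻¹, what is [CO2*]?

KH = 10^(−1.48) = 3.311×10^-2 mol kg⁻¹ atm⁻¹
[CO2*] = KH · pCO2 = 3.311×10^-2 × 1450×10^-6 atm = 4.80×10^-5 mol/kg

[CO2*] = 48.0 μmol/kg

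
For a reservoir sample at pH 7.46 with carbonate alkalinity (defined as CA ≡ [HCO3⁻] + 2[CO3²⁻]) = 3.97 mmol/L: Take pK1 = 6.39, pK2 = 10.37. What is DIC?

CA = [HCO3⁻] + 2[CO3²⁻] = (α₁ + 2α₂)·DIC
At pH 7.46: [H⁺]/K1 = 10^-1.07 = 0.085114, K2/[H⁺] = 10^-2.91 = 0.0012303
α₁ = 1/(1 + 0.085114 + 0.0012303) = 1/1.0863 = 0.9205; α₂ = α₁·K2/[H⁺] = 0.001132
α₁ + 2α₂ = 0.9228
DIC = CA / (α₁ + 2α₂) = 3.97 / 0.9228 = 4.30 mmol/L

DIC = 4.30 mmol/L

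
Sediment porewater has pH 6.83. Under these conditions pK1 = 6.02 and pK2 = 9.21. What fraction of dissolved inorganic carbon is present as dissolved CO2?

α₀ = 0.134

α₀ = 1 / (1 + K1/[H⁺] + K1K2/[H⁺]²) = 1 / (1 + 10^+0.81 + 10^-1.57)
   = 1 / (1 + 6.4565 + 0.026915) = 1/7.4835 = 0.1336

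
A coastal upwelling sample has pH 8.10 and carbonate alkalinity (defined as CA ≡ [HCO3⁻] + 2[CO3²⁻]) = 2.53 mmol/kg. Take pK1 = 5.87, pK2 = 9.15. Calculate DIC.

CA = [HCO3⁻] + 2[CO3²⁻] = (α₁ + 2α₂)·DIC
At pH 8.10: [H⁺]/K1 = 10^-2.23 = 0.0058884, K2/[H⁺] = 10^-1.05 = 0.089125
α₁ = 1/(1 + 0.0058884 + 0.089125) = 1/1.0950 = 0.9132; α₂ = α₁·K2/[H⁺] = 0.08139
α₁ + 2α₂ = 1.0760
DIC = CA / (α₁ + 2α₂) = 2.53 / 1.0760 = 2.35 mmol/kg

DIC = 2.35 mmol/kg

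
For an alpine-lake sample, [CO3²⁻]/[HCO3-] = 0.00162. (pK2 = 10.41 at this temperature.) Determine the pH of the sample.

From K2 = [H⁺][CO3²⁻]/[HCO3-]:  pH = pK2 + log₁₀([CO3²⁻]/[HCO3-])
log₁₀(0.00162) = -2.790
pH = 10.41 + (-2.790) = 7.62

pH = 7.62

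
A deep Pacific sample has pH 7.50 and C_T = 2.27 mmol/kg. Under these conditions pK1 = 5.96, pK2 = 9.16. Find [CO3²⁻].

α₂ = 1 / (1 + [H⁺]/K2 + [H⁺]²/(K1K2)) = 1 / (1 + 10^+1.66 + 10^+0.12)
   = 1 / (1 + 45.709 + 1.3183) = 1/48.027 = 0.02082
[CO3²⁻] = α₂ × DIC = 0.02082 × 2.27 = 0.0473 mmol/kg

[CO3²⁻] = 0.0473 mmol/kg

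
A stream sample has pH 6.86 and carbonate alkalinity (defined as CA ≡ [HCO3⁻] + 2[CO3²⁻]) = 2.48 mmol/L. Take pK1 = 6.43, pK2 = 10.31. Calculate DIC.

CA = [HCO3⁻] + 2[CO3²⁻] = (α₁ + 2α₂)·DIC
At pH 6.86: [H⁺]/K1 = 10^-0.43 = 0.37154, K2/[H⁺] = 10^-3.45 = 0.00035481
α₁ = 1/(1 + 0.37154 + 0.00035481) = 1/1.3719 = 0.7289; α₂ = α₁·K2/[H⁺] = 0.0002586
α₁ + 2α₂ = 0.7294
DIC = CA / (α₁ + 2α₂) = 2.48 / 0.7294 = 3.40 mmol/L

DIC = 3.40 mmol/L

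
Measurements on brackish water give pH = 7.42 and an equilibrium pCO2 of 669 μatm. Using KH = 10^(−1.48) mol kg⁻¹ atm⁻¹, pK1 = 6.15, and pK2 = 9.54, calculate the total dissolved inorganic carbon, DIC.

[CO2*] = KH · pCO2 = 10^(−1.48) × 669×10^-6 = 2.215×10^-5 mol/kg
α₀ = 1/(1 + K1/[H⁺] + K1K2/[H⁺]²) = 1/(1 + 10^+1.27 + 10^-0.85) = 0.05060
DIC = [CO2*]/α₀ = 2.215×10^-5 / 0.05060 = 0.438 mmol/kg

DIC = 0.438 mmol/kg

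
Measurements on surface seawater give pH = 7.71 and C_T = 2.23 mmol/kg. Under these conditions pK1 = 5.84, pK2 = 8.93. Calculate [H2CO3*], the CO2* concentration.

α₀ = 1 / (1 + K1/[H⁺] + K1K2/[H⁺]²) = 1 / (1 + 10^+1.87 + 10^+0.65)
   = 1 / (1 + 74.131 + 4.4668) = 1/79.598 = 0.01256
[CO2*] = α₀ × DIC = 0.01256 × 2.23 = 0.0280 mmol/kg

[CO2*] = 0.0280 mmol/kg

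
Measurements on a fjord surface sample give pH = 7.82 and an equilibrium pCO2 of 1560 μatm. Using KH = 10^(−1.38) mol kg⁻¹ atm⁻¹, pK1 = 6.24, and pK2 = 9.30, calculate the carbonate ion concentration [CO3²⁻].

[CO3²⁻] = 0.0819 mmol/kg

[CO2*] = KH · pCO2 = 10^(−1.38) × 1560×10^-6 = 6.503×10^-5 mol/kg
α₀ = 1/(1 + K1/[H⁺] + K1K2/[H⁺]²) = 1/(1 + 10^+1.58 + 10^+0.10) = 0.02483
DIC = [CO2*]/α₀ = 6.503×10^-5 / 0.02483 = 2.619 mmol/kg
[CO3²⁻] = α₂·DIC; α₂ = 0.03126, so [CO3²⁻] = 0.03126 × 2.619 = 0.0819 mmol/kg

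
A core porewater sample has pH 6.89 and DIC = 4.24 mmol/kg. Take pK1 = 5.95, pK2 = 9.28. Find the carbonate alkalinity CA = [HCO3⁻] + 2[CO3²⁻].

CA = [HCO3⁻] + 2[CO3²⁻] = (α₁ + 2α₂)·DIC
At pH 6.89: [H⁺]/K1 = 10^-0.94 = 0.11482, K2/[H⁺] = 10^-2.39 = 0.0040738
α₁ = 1/(1 + 0.11482 + 0.0040738) = 1/1.1189 = 0.8937; α₂ = α₁·K2/[H⁺] = 0.003641
α₁ + 2α₂ = 0.9010
CA = 0.9010 × 4.24 = 3.82 mmol/kg

CA = 3.82 mmol/kg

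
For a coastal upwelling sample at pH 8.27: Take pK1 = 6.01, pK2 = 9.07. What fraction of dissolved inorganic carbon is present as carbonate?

α₂ = 0.136

α₂ = 1 / (1 + [H⁺]/K2 + [H⁺]²/(K1K2)) = 1 / (1 + 10^+0.80 + 10^-1.46)
   = 1 / (1 + 6.3096 + 0.034674) = 1/7.3442 = 0.1362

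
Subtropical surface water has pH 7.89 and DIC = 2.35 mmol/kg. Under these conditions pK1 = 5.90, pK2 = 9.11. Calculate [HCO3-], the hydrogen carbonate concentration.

[HCO3⁻] = 2.20 mmol/kg

α₁ = 1 / (1 + [H⁺]/K1 + K2/[H⁺]) = 1 / (1 + 10^-1.99 + 10^-1.22)
   = 1 / (1 + 0.010233 + 0.060256) = 1/1.0705 = 0.9342
[HCO3⁻] = α₁ × DIC = 0.9342 × 2.35 = 2.20 mmol/kg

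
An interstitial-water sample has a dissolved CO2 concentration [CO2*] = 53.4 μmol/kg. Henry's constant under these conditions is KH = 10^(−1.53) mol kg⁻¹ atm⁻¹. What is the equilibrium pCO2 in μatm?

pCO2 = 1810 μatm

KH = 10^(−1.53) = 2.951×10^-2 mol kg⁻¹ atm⁻¹
pCO2 = [CO2*]/KH = 53.4×10^-6 / 2.951×10^-2 = 1.81×10^-3 atm = 1810 μatm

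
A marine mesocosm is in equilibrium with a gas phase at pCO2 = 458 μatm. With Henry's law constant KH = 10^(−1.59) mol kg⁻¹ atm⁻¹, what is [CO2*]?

[CO2*] = 11.8 μmol/kg

KH = 10^(−1.59) = 2.570×10^-2 mol kg⁻¹ atm⁻¹
[CO2*] = KH · pCO2 = 2.570×10^-2 × 458×10^-6 atm = 1.18×10^-5 mol/kg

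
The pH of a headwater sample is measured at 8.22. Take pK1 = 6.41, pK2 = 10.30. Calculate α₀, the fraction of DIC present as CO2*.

α₀ = 0.0151

α₀ = 1 / (1 + K1/[H⁺] + K1K2/[H⁺]²) = 1 / (1 + 10^+1.81 + 10^-0.27)
   = 1 / (1 + 64.565 + 0.53703) = 1/66.102 = 0.01513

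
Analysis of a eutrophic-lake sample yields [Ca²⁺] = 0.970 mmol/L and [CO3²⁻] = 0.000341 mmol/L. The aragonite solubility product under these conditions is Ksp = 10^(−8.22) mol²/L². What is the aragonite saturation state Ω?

Ksp = 10^(−8.22) = 6.026×10^-9
Ω = [Ca²⁺][CO3²⁻]/Ksp = (0.970×10^-3)(0.000341×10^-3) / 6.026×10^-9 = 0.0549

Ω = 0.0549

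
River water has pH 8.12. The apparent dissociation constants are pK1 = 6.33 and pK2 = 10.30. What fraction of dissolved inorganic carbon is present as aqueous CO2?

α₀ = 1 / (1 + K1/[H⁺] + K1K2/[H⁺]²) = 1 / (1 + 10^+1.79 + 10^-0.39)
   = 1 / (1 + 61.660 + 0.40738) = 1/63.067 = 0.01586

α₀ = 0.0159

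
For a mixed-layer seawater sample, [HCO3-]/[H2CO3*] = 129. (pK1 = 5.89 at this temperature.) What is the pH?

pH = 8.00

From K1 = [H⁺][HCO3-]/[H2CO3*]:  pH = pK1 + log₁₀([HCO3-]/[H2CO3*])
log₁₀(129) = +2.111
pH = 5.89 + (+2.111) = 8.00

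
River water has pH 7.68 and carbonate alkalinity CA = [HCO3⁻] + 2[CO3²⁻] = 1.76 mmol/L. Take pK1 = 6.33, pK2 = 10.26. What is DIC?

DIC = 1.83 mmol/L

CA = [HCO3⁻] + 2[CO3²⁻] = (α₁ + 2α₂)·DIC
At pH 7.68: [H⁺]/K1 = 10^-1.35 = 0.044668, K2/[H⁺] = 10^-2.58 = 0.0026303
α₁ = 1/(1 + 0.044668 + 0.0026303) = 1/1.0473 = 0.9548; α₂ = α₁·K2/[H⁺] = 0.002511
α₁ + 2α₂ = 0.9599
DIC = CA / (α₁ + 2α₂) = 1.76 / 0.9599 = 1.83 mmol/L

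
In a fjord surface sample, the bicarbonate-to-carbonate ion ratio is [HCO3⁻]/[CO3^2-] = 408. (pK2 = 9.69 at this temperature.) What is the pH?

pH = 7.08

From K2 = [H⁺][CO3^2-]/[HCO3⁻]:  pH = pK2 − log₁₀([HCO3⁻]/[CO3^2-])
log₁₀(408) = +2.611
pH = 9.69 − (+2.611) = 7.08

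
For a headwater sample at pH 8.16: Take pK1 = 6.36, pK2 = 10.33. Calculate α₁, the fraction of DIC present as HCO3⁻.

α₁ = 1 / (1 + [H⁺]/K1 + K2/[H⁺]) = 1 / (1 + 10^-1.80 + 10^-2.17)
   = 1 / (1 + 0.015849 + 0.0067608) = 1/1.0226 = 0.9779

α₁ = 0.978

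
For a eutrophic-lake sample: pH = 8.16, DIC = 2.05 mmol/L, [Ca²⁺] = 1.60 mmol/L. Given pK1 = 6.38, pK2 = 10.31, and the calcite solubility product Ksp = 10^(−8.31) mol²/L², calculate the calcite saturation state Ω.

α₂ = 1 / (1 + [H⁺]/K2 + [H⁺]²/(K1K2)) = 1 / (1 + 10^+2.15 + 10^+0.37)
   = 1 / (1 + 141.25 + 2.3442) = 1/144.60 = 0.006916
[CO3²⁻] = α₂ × DIC = 0.006916 × 2.05 = 0.01418 mmol/L = 14.18 μmol/L
Ksp = 10^(−8.31) = 4.898×10^-9
Ω = [Ca²⁺][CO3²⁻]/Ksp = (1.60×10^-3)(1.418×10^-5) / 4.898×10^-9 = 4.63

Ω = 4.63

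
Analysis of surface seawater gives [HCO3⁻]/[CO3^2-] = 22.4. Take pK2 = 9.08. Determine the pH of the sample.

pH = 7.73

From K2 = [H⁺][CO3^2-]/[HCO3⁻]:  pH = pK2 − log₁₀([HCO3⁻]/[CO3^2-])
log₁₀(22.4) = +1.350
pH = 9.08 − (+1.350) = 7.73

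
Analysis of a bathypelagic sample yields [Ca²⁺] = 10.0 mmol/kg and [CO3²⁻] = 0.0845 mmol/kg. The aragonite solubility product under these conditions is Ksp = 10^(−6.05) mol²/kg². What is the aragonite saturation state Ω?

Ksp = 10^(−6.05) = 8.913×10^-7
Ω = [Ca²⁺][CO3²⁻]/Ksp = (10.0×10^-3)(0.0845×10^-3) / 8.913×10^-7 = 0.948

Ω = 0.948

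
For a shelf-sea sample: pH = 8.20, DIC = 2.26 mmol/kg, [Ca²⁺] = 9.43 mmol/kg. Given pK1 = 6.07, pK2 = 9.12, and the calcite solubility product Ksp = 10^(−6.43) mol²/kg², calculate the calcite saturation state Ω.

α₂ = 1 / (1 + [H⁺]/K2 + [H⁺]²/(K1K2)) = 1 / (1 + 10^+0.92 + 10^-1.21)
   = 1 / (1 + 8.3176 + 0.061660) = 1/9.3793 = 0.1066
[CO3²⁻] = α₂ × DIC = 0.1066 × 2.26 = 0.2410 mmol/kg
Ksp = 10^(−6.43) = 3.715×10^-7
Ω = [Ca²⁺][CO3²⁻]/Ksp = (9.43×10^-3)(2.410×10^-4) / 3.715×10^-7 = 6.12

Ω = 6.12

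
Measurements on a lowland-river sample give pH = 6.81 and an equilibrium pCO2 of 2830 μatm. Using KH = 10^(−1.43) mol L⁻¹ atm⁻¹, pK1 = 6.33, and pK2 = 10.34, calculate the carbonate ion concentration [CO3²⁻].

[CO3²⁻] = 0.0937 μmol/L

[CO2*] = KH · pCO2 = 10^(−1.43) × 2830×10^-6 = 1.051×10^-4 mol/L
α₀ = 1/(1 + K1/[H⁺] + K1K2/[H⁺]²) = 1/(1 + 10^+0.48 + 10^-3.05) = 0.2487
DIC = [CO2*]/α₀ = 1.051×10^-4 / 0.2487 = 0.4228 mmol/L
[CO3²⁻] = α₂·DIC; α₂ = 0.0002217, so [CO3²⁻] = 0.0002217 × 0.4228 = 9.37×10^-5 mmol/L = 0.0937 μmol/L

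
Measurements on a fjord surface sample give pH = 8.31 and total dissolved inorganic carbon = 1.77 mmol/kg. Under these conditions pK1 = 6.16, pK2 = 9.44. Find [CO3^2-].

α₂ = 1 / (1 + [H⁺]/K2 + [H⁺]²/(K1K2)) = 1 / (1 + 10^+1.13 + 10^-1.02)
   = 1 / (1 + 13.490 + 0.095499) = 1/14.585 = 0.06856
[CO3²⁻] = α₂ × DIC = 0.06856 × 1.77 = 0.121 mmol/kg

[CO3²⁻] = 0.121 mmol/kg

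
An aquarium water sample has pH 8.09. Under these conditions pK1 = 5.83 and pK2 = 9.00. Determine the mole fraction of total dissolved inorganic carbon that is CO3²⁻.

α₂ = 1 / (1 + [H⁺]/K2 + [H⁺]²/(K1K2)) = 1 / (1 + 10^+0.91 + 10^-1.35)
   = 1 / (1 + 8.1283 + 0.044668) = 1/9.1730 = 0.1090

α₂ = 0.109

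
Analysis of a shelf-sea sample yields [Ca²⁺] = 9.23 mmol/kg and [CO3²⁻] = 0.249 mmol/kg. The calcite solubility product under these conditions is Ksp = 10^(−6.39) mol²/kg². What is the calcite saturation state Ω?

Ksp = 10^(−6.39) = 4.074×10^-7
Ω = [Ca²⁺][CO3²⁻]/Ksp = (9.23×10^-3)(0.249×10^-3) / 4.074×10^-7 = 5.64

Ω = 5.64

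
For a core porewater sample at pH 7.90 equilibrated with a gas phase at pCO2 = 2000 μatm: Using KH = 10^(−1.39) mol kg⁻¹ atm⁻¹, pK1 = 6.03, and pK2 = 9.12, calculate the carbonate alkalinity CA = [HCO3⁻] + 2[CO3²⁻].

[CO2*] = KH · pCO2 = 10^(−1.39) × 2000×10^-6 = 8.148×10^-5 mol/kg
α₀ = 1/(1 + K1/[H⁺] + K1K2/[H⁺]²) = 1/(1 + 10^+1.87 + 10^+0.65) = 0.01256
DIC = [CO2*]/α₀ = 8.148×10^-5 / 0.01256 = 6.485 mmol/kg
CA = (α₁ + 2α₂)·DIC = (0.9313 + 2×0.05612) × 6.485 = 6.77 mmol/kg

CA = 6.77 mmol/kg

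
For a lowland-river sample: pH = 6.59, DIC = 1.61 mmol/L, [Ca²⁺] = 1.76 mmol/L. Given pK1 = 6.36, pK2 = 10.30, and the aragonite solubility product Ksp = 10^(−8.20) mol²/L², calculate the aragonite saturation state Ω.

α₂ = 1 / (1 + [H⁺]/K2 + [H⁺]²/(K1K2)) = 1 / (1 + 10^+3.71 + 10^+3.48)
   = 1 / (1 + 5128.6 + 3020.0) = 1/8149.6 = 0.0001227
[CO3²⁻] = α₂ × DIC = 0.0001227 × 1.61 = 0.0001976 mmol/L = 0.1976 μmol/L
Ksp = 10^(−8.20) = 6.310×10^-9
Ω = [Ca²⁺][CO3²⁻]/Ksp = (1.76×10^-3)(1.976×10^-7) / 6.310×10^-9 = 0.0551

Ω = 0.0551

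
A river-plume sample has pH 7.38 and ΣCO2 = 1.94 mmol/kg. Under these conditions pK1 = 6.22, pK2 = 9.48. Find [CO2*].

[CO2*] = 0.125 mmol/kg

α₀ = 1 / (1 + K1/[H⁺] + K1K2/[H⁺]²) = 1 / (1 + 10^+1.16 + 10^-0.94)
   = 1 / (1 + 14.454 + 0.11482) = 1/15.569 = 0.06423
[CO2*] = α₀ × DIC = 0.06423 × 1.94 = 0.125 mmol/kg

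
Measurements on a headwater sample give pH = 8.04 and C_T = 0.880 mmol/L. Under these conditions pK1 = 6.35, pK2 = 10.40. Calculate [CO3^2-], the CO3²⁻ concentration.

[CO3²⁻] = 3.75 μmol/L

α₂ = 1 / (1 + [H⁺]/K2 + [H⁺]²/(K1K2)) = 1 / (1 + 10^+2.36 + 10^+0.67)
   = 1 / (1 + 229.09 + 4.6774) = 1/234.76 = 0.004260
[CO3²⁻] = α₂ × DIC = 0.004260 × 0.880 = 0.00375 mmol/L = 3.75 μmol/L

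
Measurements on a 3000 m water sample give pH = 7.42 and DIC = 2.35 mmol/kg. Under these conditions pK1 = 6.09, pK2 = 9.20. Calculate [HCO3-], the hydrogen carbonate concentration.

[HCO3⁻] = 2.21 mmol/kg

α₁ = 1 / (1 + [H⁺]/K1 + K2/[H⁺]) = 1 / (1 + 10^-1.33 + 10^-1.78)
   = 1 / (1 + 0.046774 + 0.016596) = 1/1.0634 = 0.9404
[HCO3⁻] = α₁ × DIC = 0.9404 × 2.35 = 2.21 mmol/kg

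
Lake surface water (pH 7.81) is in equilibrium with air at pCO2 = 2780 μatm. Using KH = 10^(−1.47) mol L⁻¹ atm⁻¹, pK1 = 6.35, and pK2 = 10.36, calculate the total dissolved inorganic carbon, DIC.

DIC = 2.82 mmol/L

[CO2*] = KH · pCO2 = 10^(−1.47) × 2780×10^-6 = 9.420×10^-5 mol/L
α₀ = 1/(1 + K1/[H⁺] + K1K2/[H⁺]²) = 1/(1 + 10^+1.46 + 10^-1.09) = 0.03342
DIC = [CO2*]/α₀ = 9.420×10^-5 / 0.03342 = 2.82 mmol/L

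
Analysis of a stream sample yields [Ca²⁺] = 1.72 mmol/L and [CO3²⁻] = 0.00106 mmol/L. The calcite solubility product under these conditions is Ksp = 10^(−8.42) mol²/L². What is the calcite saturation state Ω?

Ksp = 10^(−8.42) = 3.802×10^-9
Ω = [Ca²⁺][CO3²⁻]/Ksp = (1.72×10^-3)(0.00106×10^-3) / 3.802×10^-9 = 0.480

Ω = 0.480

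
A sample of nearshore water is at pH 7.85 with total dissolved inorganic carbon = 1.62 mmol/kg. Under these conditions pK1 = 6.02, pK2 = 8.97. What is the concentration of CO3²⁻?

α₂ = 1 / (1 + [H⁺]/K2 + [H⁺]²/(K1K2)) = 1 / (1 + 10^+1.12 + 10^-0.71)
   = 1 / (1 + 13.183 + 0.19498) = 1/14.378 = 0.06955
[CO3²⁻] = α₂ × DIC = 0.06955 × 1.62 = 0.113 mmol/kg

[CO3²⁻] = 0.113 mmol/kg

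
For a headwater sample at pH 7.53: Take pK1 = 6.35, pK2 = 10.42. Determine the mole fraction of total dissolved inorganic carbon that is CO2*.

α₀ = 0.0619

α₀ = 1 / (1 + K1/[H⁺] + K1K2/[H⁺]²) = 1 / (1 + 10^+1.18 + 10^-1.71)
   = 1 / (1 + 15.136 + 0.019498) = 1/16.155 = 0.06190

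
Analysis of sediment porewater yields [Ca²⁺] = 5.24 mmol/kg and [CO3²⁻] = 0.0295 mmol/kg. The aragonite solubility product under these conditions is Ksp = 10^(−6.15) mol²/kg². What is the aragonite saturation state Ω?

Ksp = 10^(−6.15) = 7.079×10^-7
Ω = [Ca²⁺][CO3²⁻]/Ksp = (5.24×10^-3)(0.0295×10^-3) / 7.079×10^-7 = 0.218

Ω = 0.218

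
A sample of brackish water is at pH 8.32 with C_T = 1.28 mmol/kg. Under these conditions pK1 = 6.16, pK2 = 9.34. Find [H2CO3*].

[CO2*] = 8.03 μmol/kg

α₀ = 1 / (1 + K1/[H⁺] + K1K2/[H⁺]²) = 1 / (1 + 10^+2.16 + 10^+1.14)
   = 1 / (1 + 144.54 + 13.804) = 1/159.35 = 0.006276
[CO2*] = α₀ × DIC = 0.006276 × 1.28 = 0.00803 mmol/kg = 8.03 μmol/kg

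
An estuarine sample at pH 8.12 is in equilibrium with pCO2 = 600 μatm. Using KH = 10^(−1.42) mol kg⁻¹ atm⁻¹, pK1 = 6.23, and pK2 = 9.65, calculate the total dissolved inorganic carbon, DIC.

DIC = 1.85 mmol/kg

[CO2*] = KH · pCO2 = 10^(−1.42) × 600×10^-6 = 2.281×10^-5 mol/kg
α₀ = 1/(1 + K1/[H⁺] + K1K2/[H⁺]²) = 1/(1 + 10^+1.89 + 10^+0.36) = 0.01236
DIC = [CO2*]/α₀ = 2.281×10^-5 / 0.01236 = 1.85 mmol/kg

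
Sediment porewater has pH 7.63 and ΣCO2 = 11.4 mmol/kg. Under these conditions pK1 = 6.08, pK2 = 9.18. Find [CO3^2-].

[CO3²⁻] = 0.304 mmol/kg

α₂ = 1 / (1 + [H⁺]/K2 + [H⁺]²/(K1K2)) = 1 / (1 + 10^+1.55 + 10^+0.00)
   = 1 / (1 + 35.481 + 1.0000) = 1/37.481 = 0.02668
[CO3²⁻] = α₂ × DIC = 0.02668 × 11.4 = 0.304 mmol/kg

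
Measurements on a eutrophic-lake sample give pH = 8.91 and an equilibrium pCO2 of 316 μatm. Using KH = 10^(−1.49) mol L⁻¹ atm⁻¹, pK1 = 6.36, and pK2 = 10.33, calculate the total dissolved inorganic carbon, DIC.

DIC = 3.78 mmol/L

[CO2*] = KH · pCO2 = 10^(−1.49) × 316×10^-6 = 1.023×10^-5 mol/L
α₀ = 1/(1 + K1/[H⁺] + K1K2/[H⁺]²) = 1/(1 + 10^+2.55 + 10^+1.13) = 0.002708
DIC = [CO2*]/α₀ = 1.023×10^-5 / 0.002708 = 3.78 mmol/L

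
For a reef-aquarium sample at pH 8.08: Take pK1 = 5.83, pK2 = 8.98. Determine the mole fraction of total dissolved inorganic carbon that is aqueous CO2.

α₀ = 1 / (1 + K1/[H⁺] + K1K2/[H⁺]²) = 1 / (1 + 10^+2.25 + 10^+1.35)
   = 1 / (1 + 177.83 + 22.387) = 1/201.22 = 0.004970

α₀ = 0.00497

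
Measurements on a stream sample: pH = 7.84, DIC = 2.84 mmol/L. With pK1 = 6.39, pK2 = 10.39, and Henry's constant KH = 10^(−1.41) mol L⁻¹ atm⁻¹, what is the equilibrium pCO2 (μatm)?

pCO2 = 2490 μatm

α₀ = 1 / (1 + K1/[H⁺] + K1K2/[H⁺]²) = 1 / (1 + 10^+1.45 + 10^-1.10)
   = 1 / (1 + 28.184 + 0.079433) = 1/29.263 = 0.03417
[CO2*] = α₀ × DIC = 0.03417 × 2.84 = 0.09705 mmol/L
pCO2 = [CO2*]/KH = 9.705×10^-5 / 3.890×10^-2 = 2490 μatm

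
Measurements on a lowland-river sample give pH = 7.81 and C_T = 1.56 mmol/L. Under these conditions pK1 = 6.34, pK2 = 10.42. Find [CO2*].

α₀ = 1 / (1 + K1/[H⁺] + K1K2/[H⁺]²) = 1 / (1 + 10^+1.47 + 10^-1.14)
   = 1 / (1 + 29.512 + 0.072444) = 1/30.585 = 0.03270
[CO2*] = α₀ × DIC = 0.03270 × 1.56 = 0.0510 mmol/L

[CO2*] = 0.0510 mmol/L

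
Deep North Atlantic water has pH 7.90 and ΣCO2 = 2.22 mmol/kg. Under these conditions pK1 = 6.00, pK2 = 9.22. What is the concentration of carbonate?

[CO3²⁻] = 0.100 mmol/kg

α₂ = 1 / (1 + [H⁺]/K2 + [H⁺]²/(K1K2)) = 1 / (1 + 10^+1.32 + 10^-0.58)
   = 1 / (1 + 20.893 + 0.26303) = 1/22.156 = 0.04513
[CO3²⁻] = α₂ × DIC = 0.04513 × 2.22 = 0.100 mmol/kg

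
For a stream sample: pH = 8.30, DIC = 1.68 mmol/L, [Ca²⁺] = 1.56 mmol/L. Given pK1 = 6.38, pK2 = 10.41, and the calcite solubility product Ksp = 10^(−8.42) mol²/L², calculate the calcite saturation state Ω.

α₂ = 1 / (1 + [H⁺]/K2 + [H⁺]²/(K1K2)) = 1 / (1 + 10^+2.11 + 10^+0.19)
   = 1 / (1 + 128.82 + 1.5488) = 1/131.37 = 0.007612
[CO3²⁻] = α₂ × DIC = 0.007612 × 1.68 = 0.01279 mmol/L = 12.79 μmol/L
Ksp = 10^(−8.42) = 3.802×10^-9
Ω = [Ca²⁺][CO3²⁻]/Ksp = (1.56×10^-3)(1.279×10^-5) / 3.802×10^-9 = 5.25

Ω = 5.25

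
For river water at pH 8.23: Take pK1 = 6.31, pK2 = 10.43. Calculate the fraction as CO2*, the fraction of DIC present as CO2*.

α₀ = 1 / (1 + K1/[H⁺] + K1K2/[H⁺]²) = 1 / (1 + 10^+1.92 + 10^-0.28)
   = 1 / (1 + 83.176 + 0.52481) = 1/84.701 = 0.01181

α₀ = 0.0118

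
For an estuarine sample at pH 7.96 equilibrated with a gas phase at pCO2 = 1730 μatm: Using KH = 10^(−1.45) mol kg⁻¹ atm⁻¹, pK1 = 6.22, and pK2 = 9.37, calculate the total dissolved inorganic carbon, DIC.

DIC = 3.57 mmol/kg

[CO2*] = KH · pCO2 = 10^(−1.45) × 1730×10^-6 = 6.138×10^-5 mol/kg
α₀ = 1/(1 + K1/[H⁺] + K1K2/[H⁺]²) = 1/(1 + 10^+1.74 + 10^+0.33) = 0.01721
DIC = [CO2*]/α₀ = 6.138×10^-5 / 0.01721 = 3.57 mmol/kg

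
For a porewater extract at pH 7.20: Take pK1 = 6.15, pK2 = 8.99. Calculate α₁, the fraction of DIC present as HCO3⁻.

α₁ = 1 / (1 + [H⁺]/K1 + K2/[H⁺]) = 1 / (1 + 10^-1.05 + 10^-1.79)
   = 1 / (1 + 0.089125 + 0.016218) = 1/1.1053 = 0.9047

α₁ = 0.905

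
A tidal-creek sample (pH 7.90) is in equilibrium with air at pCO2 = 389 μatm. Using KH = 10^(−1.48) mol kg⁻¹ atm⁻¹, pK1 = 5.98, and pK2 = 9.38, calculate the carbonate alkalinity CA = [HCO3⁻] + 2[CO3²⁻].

[CO2*] = KH · pCO2 = 10^(−1.48) × 389×10^-6 = 1.288×10^-5 mol/kg
α₀ = 1/(1 + K1/[H⁺] + K1K2/[H⁺]²) = 1/(1 + 10^+1.92 + 10^+0.44) = 0.01150
DIC = [CO2*]/α₀ = 1.288×10^-5 / 0.01150 = 1.120 mmol/kg
CA = (α₁ + 2α₂)·DIC = (0.9568 + 2×0.03168) × 1.120 = 1.14 mmol/kg

CA = 1.14 mmol/kg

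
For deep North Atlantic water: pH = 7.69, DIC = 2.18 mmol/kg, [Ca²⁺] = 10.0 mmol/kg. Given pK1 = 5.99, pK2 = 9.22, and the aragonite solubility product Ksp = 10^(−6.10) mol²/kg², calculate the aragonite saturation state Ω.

α₂ = 1 / (1 + [H⁺]/K2 + [H⁺]²/(K1K2)) = 1 / (1 + 10^+1.53 + 10^-0.17)
   = 1 / (1 + 33.884 + 0.67608) = 1/35.560 = 0.02812
[CO3²⁻] = α₂ × DIC = 0.02812 × 2.18 = 0.06130 mmol/kg
Ksp = 10^(−6.10) = 7.943×10^-7
Ω = [Ca²⁺][CO3²⁻]/Ksp = (10.0×10^-3)(6.130×10^-5) / 7.943×10^-7 = 0.772

Ω = 0.772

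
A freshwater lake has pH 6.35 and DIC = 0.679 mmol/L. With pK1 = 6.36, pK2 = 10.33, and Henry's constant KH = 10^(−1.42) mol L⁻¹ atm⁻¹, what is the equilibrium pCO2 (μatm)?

pCO2 = 9030 μatm

α₀ = 1 / (1 + K1/[H⁺] + K1K2/[H⁺]²) = 1 / (1 + 10^-0.01 + 10^-3.99)
   = 1 / (1 + 0.97724 + 0.00010233) = 1/1.9773 = 0.5057
[CO2*] = α₀ × DIC = 0.5057 × 0.679 = 0.3434 mmol/L
pCO2 = [CO2*]/KH = 3.434×10^-4 / 3.802×10^-2 = 9030 μatm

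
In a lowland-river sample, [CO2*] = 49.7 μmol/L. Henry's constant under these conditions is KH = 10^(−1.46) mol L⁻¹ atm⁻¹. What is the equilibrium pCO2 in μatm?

KH = 10^(−1.46) = 3.467×10^-2 mol L⁻¹ atm⁻¹
pCO2 = [CO2*]/KH = 49.7×10^-6 / 3.467×10^-2 = 1.43×10^-3 atm = 1430 μatm

pCO2 = 1430 μatm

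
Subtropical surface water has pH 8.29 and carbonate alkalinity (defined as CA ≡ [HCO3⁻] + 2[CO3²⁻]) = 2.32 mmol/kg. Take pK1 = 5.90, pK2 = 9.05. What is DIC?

CA = [HCO3⁻] + 2[CO3²⁻] = (α₁ + 2α₂)·DIC
At pH 8.29: [H⁺]/K1 = 10^-2.39 = 0.0040738, K2/[H⁺] = 10^-0.76 = 0.17378
α₁ = 1/(1 + 0.0040738 + 0.17378) = 1/1.1779 = 0.8490; α₂ = α₁·K2/[H⁺] = 0.1475
α₁ + 2α₂ = 1.1441
DIC = CA / (α₁ + 2α₂) = 2.32 / 1.1441 = 2.03 mmol/kg

DIC = 2.03 mmol/kg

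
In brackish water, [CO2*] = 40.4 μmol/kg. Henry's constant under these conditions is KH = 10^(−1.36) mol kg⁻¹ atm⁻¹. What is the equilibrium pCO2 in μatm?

KH = 10^(−1.36) = 4.365×10^-2 mol kg⁻¹ atm⁻¹
pCO2 = [CO2*]/KH = 40.4×10^-6 / 4.365×10^-2 = 9.26×10^-4 atm = 926 μatm

pCO2 = 926 μatm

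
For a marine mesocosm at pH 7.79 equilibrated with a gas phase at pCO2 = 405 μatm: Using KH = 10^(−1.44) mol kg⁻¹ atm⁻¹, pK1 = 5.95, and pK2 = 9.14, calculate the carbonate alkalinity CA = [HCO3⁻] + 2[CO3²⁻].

CA = 1.11 mmol/kg

[CO2*] = KH · pCO2 = 10^(−1.44) × 405×10^-6 = 1.470×10^-5 mol/kg
α₀ = 1/(1 + K1/[H⁺] + K1K2/[H⁺]²) = 1/(1 + 10^+1.84 + 10^+0.49) = 0.01365
DIC = [CO2*]/α₀ = 1.470×10^-5 / 0.01365 = 1.077 mmol/kg
CA = (α₁ + 2α₂)·DIC = (0.9442 + 2×0.04217) × 1.077 = 1.11 mmol/kg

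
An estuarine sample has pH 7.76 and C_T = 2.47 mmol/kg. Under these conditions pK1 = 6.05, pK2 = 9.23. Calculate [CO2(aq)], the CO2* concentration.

α₀ = 1 / (1 + K1/[H⁺] + K1K2/[H⁺]²) = 1 / (1 + 10^+1.71 + 10^+0.24)
   = 1 / (1 + 51.286 + 1.7378) = 1/54.024 = 0.01851
[CO2*] = α₀ × DIC = 0.01851 × 2.47 = 0.0457 mmol/kg

[CO2*] = 0.0457 mmol/kg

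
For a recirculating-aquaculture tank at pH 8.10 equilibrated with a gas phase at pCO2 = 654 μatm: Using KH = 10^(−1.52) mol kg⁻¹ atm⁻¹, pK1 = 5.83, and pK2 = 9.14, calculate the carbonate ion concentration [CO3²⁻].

[CO2*] = KH · pCO2 = 10^(−1.52) × 654×10^-6 = 1.975×10^-5 mol/kg
α₀ = 1/(1 + K1/[H⁺] + K1K2/[H⁺]²) = 1/(1 + 10^+2.27 + 10^+1.23) = 0.004897
DIC = [CO2*]/α₀ = 1.975×10^-5 / 0.004897 = 4.033 mmol/kg
[CO3²⁻] = α₂·DIC; α₂ = 0.08317, so [CO3²⁻] = 0.08317 × 4.033 = 0.335 mmol/kg

[CO3²⁻] = 0.335 mmol/kg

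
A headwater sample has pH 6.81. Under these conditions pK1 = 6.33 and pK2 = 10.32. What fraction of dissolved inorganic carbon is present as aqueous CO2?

α₀ = 1 / (1 + K1/[H⁺] + K1K2/[H⁺]²) = 1 / (1 + 10^+0.48 + 10^-3.03)
   = 1 / (1 + 3.0200 + 0.00093325) = 1/4.0209 = 0.2487

α₀ = 0.249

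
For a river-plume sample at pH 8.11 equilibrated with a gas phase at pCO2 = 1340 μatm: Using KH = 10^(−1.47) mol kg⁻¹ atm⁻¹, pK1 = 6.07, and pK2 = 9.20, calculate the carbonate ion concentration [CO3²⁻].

[CO3²⁻] = 0.405 mmol/kg

[CO2*] = KH · pCO2 = 10^(−1.47) × 1340×10^-6 = 4.541×10^-5 mol/kg
α₀ = 1/(1 + K1/[H⁺] + K1K2/[H⁺]²) = 1/(1 + 10^+2.04 + 10^+0.95) = 0.008364
DIC = [CO2*]/α₀ = 4.541×10^-5 / 0.008364 = 5.429 mmol/kg
[CO3²⁻] = α₂·DIC; α₂ = 0.07454, so [CO3²⁻] = 0.07454 × 5.429 = 0.405 mmol/kg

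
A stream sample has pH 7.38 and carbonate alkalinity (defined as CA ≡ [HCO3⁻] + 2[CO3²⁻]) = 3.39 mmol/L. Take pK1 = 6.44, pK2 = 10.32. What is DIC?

CA = [HCO3⁻] + 2[CO3²⁻] = (α₁ + 2α₂)·DIC
At pH 7.38: [H⁺]/K1 = 10^-0.94 = 0.11482, K2/[H⁺] = 10^-2.94 = 0.0011482
α₁ = 1/(1 + 0.11482 + 0.0011482) = 1/1.1160 = 0.8961; α₂ = α₁·K2/[H⁺] = 0.001029
α₁ + 2α₂ = 0.8981
DIC = CA / (α₁ + 2α₂) = 3.39 / 0.8981 = 3.77 mmol/L

DIC = 3.77 mmol/L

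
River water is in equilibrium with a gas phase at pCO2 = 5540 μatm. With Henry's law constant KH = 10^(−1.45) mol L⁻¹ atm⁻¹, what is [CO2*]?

[CO2*] = 197 μmol/L

KH = 10^(−1.45) = 3.548×10^-2 mol L⁻¹ atm⁻¹
[CO2*] = KH · pCO2 = 3.548×10^-2 × 5540×10^-6 atm = 1.97×10^-4 mol/L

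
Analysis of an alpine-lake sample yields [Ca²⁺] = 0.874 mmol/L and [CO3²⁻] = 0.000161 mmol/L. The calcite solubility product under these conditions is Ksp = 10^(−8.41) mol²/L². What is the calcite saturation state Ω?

Ω = 0.0362

Ksp = 10^(−8.41) = 3.890×10^-9
Ω = [Ca²⁺][CO3²⁻]/Ksp = (0.874×10^-3)(0.000161×10^-3) / 3.890×10^-9 = 0.0362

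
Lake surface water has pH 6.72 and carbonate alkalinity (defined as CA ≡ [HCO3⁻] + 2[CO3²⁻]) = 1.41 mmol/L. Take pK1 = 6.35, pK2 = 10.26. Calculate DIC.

DIC = 2.01 mmol/L

CA = [HCO3⁻] + 2[CO3²⁻] = (α₁ + 2α₂)·DIC
At pH 6.72: [H⁺]/K1 = 10^-0.37 = 0.42658, K2/[H⁺] = 10^-3.54 = 0.00028840
α₁ = 1/(1 + 0.42658 + 0.00028840) = 1/1.4269 = 0.7008; α₂ = α₁·K2/[H⁺] = 0.0002021
α₁ + 2α₂ = 0.7012
DIC = CA / (α₁ + 2α₂) = 1.41 / 0.7012 = 2.01 mmol/L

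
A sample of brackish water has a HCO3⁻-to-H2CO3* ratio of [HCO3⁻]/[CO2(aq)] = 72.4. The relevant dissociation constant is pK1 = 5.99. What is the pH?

From K1 = [H⁺][HCO3⁻]/[CO2(aq)]:  pH = pK1 + log₁₀([HCO3⁻]/[CO2(aq)])
log₁₀(72.4) = +1.860
pH = 5.99 + (+1.860) = 7.85

pH = 7.85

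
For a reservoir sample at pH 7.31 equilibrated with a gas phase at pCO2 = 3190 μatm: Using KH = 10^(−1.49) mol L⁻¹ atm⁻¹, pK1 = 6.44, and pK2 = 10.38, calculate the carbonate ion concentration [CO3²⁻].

[CO2*] = KH · pCO2 = 10^(−1.49) × 3190×10^-6 = 1.032×10^-4 mol/L
α₀ = 1/(1 + K1/[H⁺] + K1K2/[H⁺]²) = 1/(1 + 10^+0.87 + 10^-2.20) = 0.1188
DIC = [CO2*]/α₀ = 1.032×10^-4 / 0.1188 = 0.8691 mmol/L
[CO3²⁻] = α₂·DIC; α₂ = 0.0007494, so [CO3²⁻] = 0.0007494 × 0.8691 = 0.000651 mmol/L = 0.651 μmol/L

[CO3²⁻] = 0.651 μmol/L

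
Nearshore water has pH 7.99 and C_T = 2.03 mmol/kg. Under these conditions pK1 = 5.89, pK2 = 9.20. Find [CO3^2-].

[CO3²⁻] = 0.117 mmol/kg

α₂ = 1 / (1 + [H⁺]/K2 + [H⁺]²/(K1K2)) = 1 / (1 + 10^+1.21 + 10^-0.89)
   = 1 / (1 + 16.218 + 0.12882) = 1/17.347 = 0.05765
[CO3²⁻] = α₂ × DIC = 0.05765 × 2.03 = 0.117 mmol/kg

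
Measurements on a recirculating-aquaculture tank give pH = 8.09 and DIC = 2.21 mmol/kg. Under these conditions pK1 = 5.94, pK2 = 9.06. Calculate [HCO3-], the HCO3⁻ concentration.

α₁ = 1 / (1 + [H⁺]/K1 + K2/[H⁺]) = 1 / (1 + 10^-2.15 + 10^-0.97)
   = 1 / (1 + 0.0070795 + 0.10715) = 1/1.1142 = 0.8975
[HCO3⁻] = α₁ × DIC = 0.8975 × 2.21 = 1.98 mmol/kg

[HCO3⁻] = 1.98 mmol/kg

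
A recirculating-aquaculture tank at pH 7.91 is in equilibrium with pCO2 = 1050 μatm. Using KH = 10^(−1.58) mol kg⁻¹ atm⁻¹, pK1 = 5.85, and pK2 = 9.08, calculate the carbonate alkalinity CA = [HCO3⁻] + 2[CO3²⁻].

[CO2*] = KH · pCO2 = 10^(−1.58) × 1050×10^-6 = 2.762×10^-5 mol/kg
α₀ = 1/(1 + K1/[H⁺] + K1K2/[H⁺]²) = 1/(1 + 10^+2.06 + 10^+0.89) = 0.008092
DIC = [CO2*]/α₀ = 2.762×10^-5 / 0.008092 = 3.413 mmol/kg
CA = (α₁ + 2α₂)·DIC = (0.9291 + 2×0.06281) × 3.413 = 3.60 mmol/kg

CA = 3.60 mmol/kg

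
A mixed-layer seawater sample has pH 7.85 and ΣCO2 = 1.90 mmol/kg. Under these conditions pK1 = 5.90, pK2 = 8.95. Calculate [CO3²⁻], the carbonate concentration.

α₂ = 1 / (1 + [H⁺]/K2 + [H⁺]²/(K1K2)) = 1 / (1 + 10^+1.10 + 10^-0.85)
   = 1 / (1 + 12.589 + 0.14125) = 1/13.731 = 0.07283
[CO3²⁻] = α₂ × DIC = 0.07283 × 1.90 = 0.138 mmol/kg

[CO3²⁻] = 0.138 mmol/kg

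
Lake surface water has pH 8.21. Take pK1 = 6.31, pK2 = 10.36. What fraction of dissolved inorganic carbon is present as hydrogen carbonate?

α₁ = 1 / (1 + [H⁺]/K1 + K2/[H⁺]) = 1 / (1 + 10^-1.90 + 10^-2.15)
   = 1 / (1 + 0.012589 + 0.0070795) = 1/1.0197 = 0.9807

α₁ = 0.981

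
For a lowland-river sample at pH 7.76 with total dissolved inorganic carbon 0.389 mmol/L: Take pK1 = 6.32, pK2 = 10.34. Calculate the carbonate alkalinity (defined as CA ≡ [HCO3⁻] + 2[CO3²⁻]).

CA = 0.376 mmol/L

CA = [HCO3⁻] + 2[CO3²⁻] = (α₁ + 2α₂)·DIC
At pH 7.76: [H⁺]/K1 = 10^-1.44 = 0.036308, K2/[H⁺] = 10^-2.58 = 0.0026303
α₁ = 1/(1 + 0.036308 + 0.0026303) = 1/1.0389 = 0.9625; α₂ = α₁·K2/[H⁺] = 0.002532
α₁ + 2α₂ = 0.9676
CA = 0.9676 × 0.389 = 0.376 mmol/L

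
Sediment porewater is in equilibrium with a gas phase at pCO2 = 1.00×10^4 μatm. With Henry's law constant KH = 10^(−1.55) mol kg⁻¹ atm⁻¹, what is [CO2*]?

KH = 10^(−1.55) = 2.818×10^-2 mol kg⁻¹ atm⁻¹
[CO2*] = KH · pCO2 = 2.818×10^-2 × 1.00×10^4×10^-6 atm = 2.82×10^-4 mol/kg

[CO2*] = 282 μmol/kg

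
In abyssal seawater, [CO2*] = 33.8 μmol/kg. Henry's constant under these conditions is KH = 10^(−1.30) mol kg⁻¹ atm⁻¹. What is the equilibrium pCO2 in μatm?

pCO2 = 674 μatm

KH = 10^(−1.30) = 5.012×10^-2 mol kg⁻¹ atm⁻¹
pCO2 = [CO2*]/KH = 33.8×10^-6 / 5.012×10^-2 = 6.74×10^-4 atm = 674 μatm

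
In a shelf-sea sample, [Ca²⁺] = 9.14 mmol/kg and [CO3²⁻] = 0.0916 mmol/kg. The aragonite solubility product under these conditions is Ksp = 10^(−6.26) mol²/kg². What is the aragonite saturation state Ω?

Ω = 1.52

Ksp = 10^(−6.26) = 5.495×10^-7
Ω = [Ca²⁺][CO3²⁻]/Ksp = (9.14×10^-3)(0.0916×10^-3) / 5.495×10^-7 = 1.52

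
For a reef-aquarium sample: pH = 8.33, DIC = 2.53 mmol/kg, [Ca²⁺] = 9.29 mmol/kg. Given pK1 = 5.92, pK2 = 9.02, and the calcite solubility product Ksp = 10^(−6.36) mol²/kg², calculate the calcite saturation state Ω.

α₂ = 1 / (1 + [H⁺]/K2 + [H⁺]²/(K1K2)) = 1 / (1 + 10^+0.69 + 10^-1.72)
   = 1 / (1 + 4.8978 + 0.019055) = 1/5.9168 = 0.1690
[CO3²⁻] = α₂ × DIC = 0.1690 × 2.53 = 0.4276 mmol/kg
Ksp = 10^(−6.36) = 4.365×10^-7
Ω = [Ca²⁺][CO3²⁻]/Ksp = (9.29×10^-3)(4.276×10^-4) / 4.365×10^-7 = 9.10

Ω = 9.10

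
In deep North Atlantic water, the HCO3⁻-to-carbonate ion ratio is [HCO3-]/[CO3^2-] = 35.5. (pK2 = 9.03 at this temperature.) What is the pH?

From K2 = [H⁺][CO3^2-]/[HCO3-]:  pH = pK2 − log₁₀([HCO3-]/[CO3^2-])
log₁₀(35.5) = +1.550
pH = 9.03 − (+1.550) = 7.48

pH = 7.48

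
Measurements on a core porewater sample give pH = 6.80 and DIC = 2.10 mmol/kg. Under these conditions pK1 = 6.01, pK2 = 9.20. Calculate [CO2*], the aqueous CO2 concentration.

[CO2*] = 0.292 mmol/kg

α₀ = 1 / (1 + K1/[H⁺] + K1K2/[H⁺]²) = 1 / (1 + 10^+0.79 + 10^-1.61)
   = 1 / (1 + 6.1660 + 0.024547) = 1/7.1905 = 0.1391
[CO2*] = α₀ × DIC = 0.1391 × 2.10 = 0.292 mmol/kg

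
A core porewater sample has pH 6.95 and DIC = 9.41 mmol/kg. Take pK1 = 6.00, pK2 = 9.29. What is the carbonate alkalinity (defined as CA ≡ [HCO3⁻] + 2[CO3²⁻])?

CA = 8.50 mmol/kg

CA = [HCO3⁻] + 2[CO3²⁻] = (α₁ + 2α₂)·DIC
At pH 6.95: [H⁺]/K1 = 10^-0.95 = 0.11220, K2/[H⁺] = 10^-2.34 = 0.0045709
α₁ = 1/(1 + 0.11220 + 0.0045709) = 1/1.1168 = 0.8954; α₂ = α₁·K2/[H⁺] = 0.004093
α₁ + 2α₂ = 0.9036
CA = 0.9036 × 9.41 = 8.50 mmol/kg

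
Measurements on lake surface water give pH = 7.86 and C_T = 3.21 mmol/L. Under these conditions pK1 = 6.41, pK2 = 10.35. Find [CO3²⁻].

α₂ = 1 / (1 + [H⁺]/K2 + [H⁺]²/(K1K2)) = 1 / (1 + 10^+2.49 + 10^+1.04)
   = 1 / (1 + 309.03 + 10.965) = 1/320.99 = 0.003115
[CO3²⁻] = α₂ × DIC = 0.003115 × 3.21 = 0.0100 mmol/L = 10.0 μmol/L

[CO3²⁻] = 10.0 μmol/L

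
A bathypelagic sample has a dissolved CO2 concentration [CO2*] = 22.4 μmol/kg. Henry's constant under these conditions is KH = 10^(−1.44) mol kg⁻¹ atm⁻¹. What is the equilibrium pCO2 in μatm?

pCO2 = 617 μatm

KH = 10^(−1.44) = 3.631×10^-2 mol kg⁻¹ atm⁻¹
pCO2 = [CO2*]/KH = 22.4×10^-6 / 3.631×10^-2 = 6.17×10^-4 atm = 617 μatm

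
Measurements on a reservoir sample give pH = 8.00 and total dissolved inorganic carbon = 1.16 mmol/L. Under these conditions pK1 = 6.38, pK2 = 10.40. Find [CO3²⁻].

α₂ = 1 / (1 + [H⁺]/K2 + [H⁺]²/(K1K2)) = 1 / (1 + 10^+2.40 + 10^+0.78)
   = 1 / (1 + 251.19 + 6.0256) = 1/258.21 = 0.003873
[CO3²⁻] = α₂ × DIC = 0.003873 × 1.16 = 0.00449 mmol/L = 4.49 μmol/L

[CO3²⁻] = 4.49 μmol/L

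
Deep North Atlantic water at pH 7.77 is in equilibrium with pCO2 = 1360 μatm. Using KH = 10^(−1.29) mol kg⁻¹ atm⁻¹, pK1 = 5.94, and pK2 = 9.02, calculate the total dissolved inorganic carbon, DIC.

DIC = 5.05 mmol/kg

[CO2*] = KH · pCO2 = 10^(−1.29) × 1360×10^-6 = 6.975×10^-5 mol/kg
α₀ = 1/(1 + K1/[H⁺] + K1K2/[H⁺]²) = 1/(1 + 10^+1.83 + 10^+0.58) = 0.01381
DIC = [CO2*]/α₀ = 6.975×10^-5 / 0.01381 = 5.05 mmol/kg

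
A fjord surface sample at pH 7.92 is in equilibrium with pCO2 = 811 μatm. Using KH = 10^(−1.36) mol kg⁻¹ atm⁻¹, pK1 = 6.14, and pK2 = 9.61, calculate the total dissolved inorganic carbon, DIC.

[CO2*] = KH · pCO2 = 10^(−1.36) × 811×10^-6 = 3.540×10^-5 mol/kg
α₀ = 1/(1 + K1/[H⁺] + K1K2/[H⁺]²) = 1/(1 + 10^+1.78 + 10^+0.09) = 0.01600
DIC = [CO2*]/α₀ = 3.540×10^-5 / 0.01600 = 2.21 mmol/kg

DIC = 2.21 mmol/kg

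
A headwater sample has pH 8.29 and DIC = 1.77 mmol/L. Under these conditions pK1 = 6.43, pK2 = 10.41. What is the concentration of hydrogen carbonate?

α₁ = 1 / (1 + [H⁺]/K1 + K2/[H⁺]) = 1 / (1 + 10^-1.86 + 10^-2.12)
   = 1 / (1 + 0.013804 + 0.0075858) = 1/1.0214 = 0.9791
[HCO3⁻] = α₁ × DIC = 0.9791 × 1.77 = 1.73 mmol/L

[HCO3⁻] = 1.73 mmol/L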